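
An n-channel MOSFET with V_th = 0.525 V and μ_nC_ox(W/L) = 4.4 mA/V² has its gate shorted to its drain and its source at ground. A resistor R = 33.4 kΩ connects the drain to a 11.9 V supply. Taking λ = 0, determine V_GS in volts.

V_GS = 0.912 V

With gate tied to drain, V_GS = V_DS ≥ V_GS − V_th, so the device is in saturation.
KCL at the drain: ½ k_n (V_GS − V_th)² = (V_DD − V_GS)/R.
Let x = V_GS − 0.525. Then 73.5 x² + x − 11.38 = 0, giving x = 0.387 V (positive root), so V_GS = 0.912 V.
I_D = (V_DD − V_GS)/R = (11.9 − 0.912) / 33.4 = 0.329 mA.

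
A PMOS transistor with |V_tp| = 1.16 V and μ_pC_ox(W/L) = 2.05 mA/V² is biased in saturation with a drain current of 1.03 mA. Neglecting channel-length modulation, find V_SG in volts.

V_SG = 2.16 V

In saturation I_D = ½ k_p (V_SG − |V_tp|)², so V_SG − |V_tp| = √(2 I_D / k_p) = √(2 × 1.03 / 2.05) = 1 V.
V_SG = 1.16 + 1 = 2.16 V.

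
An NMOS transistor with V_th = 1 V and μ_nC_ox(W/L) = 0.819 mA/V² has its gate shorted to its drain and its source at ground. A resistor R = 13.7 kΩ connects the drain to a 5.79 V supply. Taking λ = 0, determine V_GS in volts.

With gate tied to drain, V_GS = V_DS ≥ V_GS − V_th, so the device is in saturation.
KCL at the drain: ½ k_n (V_GS − V_th)² = (V_DD − V_GS)/R.
Let x = V_GS − 1. Then 5.61 x² + x − 4.79 = 0, giving x = 0.839 V (positive root), so V_GS = 1.84 V.
I_D = (V_DD − V_GS)/R = (5.79 − 1.84) / 13.7 = 0.288 mA.

V_GS = 1.84 V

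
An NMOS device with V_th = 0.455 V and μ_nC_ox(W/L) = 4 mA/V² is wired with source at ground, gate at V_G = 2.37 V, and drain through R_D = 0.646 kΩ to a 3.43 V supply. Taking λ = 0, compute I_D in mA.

I_D = 4.26 mA

V_GS = V_G = 2.37 V, so V_ov = 2.37 − 0.455 = 1.92 V.
Assume saturation: I_D = ½ k_n V_ov² = 0.5 × 4 × 1.92² = 7.33 mA, giving V_DS = V_DD − I_D R_D = 3.43 − 7.33 × 0.646 = -1.31 V.
But -1.31 V < V_ov = 1.92 V, so the device is actually in triode.
In triode I_D = k_n[V_ov V_DS − ½ V_DS²] and I_D = (V_DD − V_DS)/R_D. Equating: 1.29 V_DS² − 5.948 V_DS + 3.43 = 0, giving V_DS = 0.676 V (the root below V_ov).
I_D = (3.43 − 0.676) / 0.646 = 4.26 mA.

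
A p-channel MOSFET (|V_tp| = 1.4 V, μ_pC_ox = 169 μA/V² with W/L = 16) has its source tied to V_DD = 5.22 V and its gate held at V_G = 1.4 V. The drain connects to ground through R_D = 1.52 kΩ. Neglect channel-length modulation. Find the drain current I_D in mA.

V_SG = V_DD − V_G = 5.22 − 1.4 = 3.82 V, so V_ov = 3.82 − 1.4 = 2.42 V.
k_p = μ_pC_ox · (W/L) = 2.704 mA/V².
Assume saturation: I_D = ½ k_p V_ov² = 0.5 × 2.704 × 2.42² = 7.92 mA, giving V_SD = V_DD − I_D R_D = 5.22 − 7.92 × 1.52 = -6.82 V.
But -6.82 V < V_ov = 2.42 V, so the device is actually in triode.
In triode I_D = k_p[V_ov V_SD − ½ V_SD²] and I_D = (V_DD − V_SD)/R_D. Equating: 2.06 V_SD² − 10.95 V_SD + 5.22 = 0, giving V_SD = 0.53 V (the root below V_ov).
I_D = (5.22 − 0.53) / 1.52 = 3.09 mA.

I_D = 3.09 mA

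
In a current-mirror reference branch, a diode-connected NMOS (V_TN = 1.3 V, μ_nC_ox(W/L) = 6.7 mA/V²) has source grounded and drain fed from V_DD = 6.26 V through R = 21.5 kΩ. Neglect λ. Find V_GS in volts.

V_GS = 1.56 V

With gate tied to drain, V_GS = V_DS ≥ V_GS − V_TN, so the device is in saturation.
KCL at the drain: ½ k_n (V_GS − V_TN)² = (V_DD − V_GS)/R.
Let x = V_GS − 1.3. Then 72 x² + x − 4.96 = 0, giving x = 0.256 V (positive root), so V_GS = 1.56 V.
I_D = (V_DD − V_GS)/R = (6.26 − 1.56) / 21.5 = 0.219 mA.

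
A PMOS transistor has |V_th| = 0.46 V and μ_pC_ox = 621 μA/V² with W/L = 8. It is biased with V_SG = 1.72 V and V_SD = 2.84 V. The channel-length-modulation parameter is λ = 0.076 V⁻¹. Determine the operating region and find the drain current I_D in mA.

k_p = μ_pC_ox · (W/L) = 4.968 mA/V².
V_ov = V_SG − |V_th| = 1.72 − 0.46 = 1.26 V.
Since V_SD = 2.84 V ≥ V_ov = 1.26 V, the device is in saturation.
I_D = ½ k_p V_ov² (1 + λ V_SD) = 0.5 × 4.968 × 1.26² × (1 + 0.076 × 2.84) = 4.79 mA.

Saturation; I_D = 4.79 mA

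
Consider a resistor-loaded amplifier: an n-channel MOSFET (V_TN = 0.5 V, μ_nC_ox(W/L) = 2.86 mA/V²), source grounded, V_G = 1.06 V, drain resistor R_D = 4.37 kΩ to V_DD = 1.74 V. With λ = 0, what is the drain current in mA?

I_D = 0.335 mA

V_GS = V_G = 1.06 V, so V_ov = 1.06 − 0.5 = 0.56 V.
Assume saturation: I_D = ½ k_n V_ov² = 0.5 × 2.86 × 0.56² = 0.448 mA, giving V_DS = V_DD − I_D R_D = 1.74 − 0.448 × 4.37 = -0.22 V.
But -0.22 V < V_ov = 0.56 V, so the device is actually in triode.
In triode I_D = k_n[V_ov V_DS − ½ V_DS²] and I_D = (V_DD − V_DS)/R_D. Equating: 6.25 V_DS² − 7.999 V_DS + 1.74 = 0, giving V_DS = 0.278 V (the root below V_ov).
I_D = (1.74 − 0.278) / 4.37 = 0.335 mA.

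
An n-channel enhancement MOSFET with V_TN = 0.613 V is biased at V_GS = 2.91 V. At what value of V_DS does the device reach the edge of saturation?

The boundary between triode and saturation is V_DS = V_GS − V_TN = V_ov.
V_ov = 2.91 − 0.613 = 2.3 V.

V_DS,sat = 2.30 V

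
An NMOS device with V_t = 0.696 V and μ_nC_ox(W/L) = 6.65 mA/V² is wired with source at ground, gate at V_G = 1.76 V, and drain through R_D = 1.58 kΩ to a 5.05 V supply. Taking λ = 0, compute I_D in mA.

I_D = 2.85 mA

V_GS = V_G = 1.76 V, so V_ov = 1.76 − 0.696 = 1.06 V.
Assume saturation: I_D = ½ k_n V_ov² = 0.5 × 6.65 × 1.06² = 3.76 mA, giving V_DS = V_DD − I_D R_D = 5.05 − 3.76 × 1.58 = -0.897 V.
But -0.897 V < V_ov = 1.06 V, so the device is actually in triode.
In triode I_D = k_n[V_ov V_DS − ½ V_DS²] and I_D = (V_DD − V_DS)/R_D. Equating: 5.25 V_DS² − 12.18 V_DS + 5.05 = 0, giving V_DS = 0.541 V (the root below V_ov).
I_D = (5.05 − 0.541) / 1.58 = 2.85 mA.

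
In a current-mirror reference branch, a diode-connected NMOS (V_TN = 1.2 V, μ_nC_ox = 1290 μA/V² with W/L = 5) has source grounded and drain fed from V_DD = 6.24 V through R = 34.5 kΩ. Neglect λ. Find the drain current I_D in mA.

I_D = 0.140 mA

With gate tied to drain, V_GS = V_DS ≥ V_GS − V_TN, so the device is in saturation.
k_n = μ_nC_ox · (W/L) = 6.45 mA/V².
KCL at the drain: ½ k_n (V_GS − V_TN)² = (V_DD − V_GS)/R.
Let x = V_GS − 1.2. Then 111 x² + x − 5.04 = 0, giving x = 0.208 V (positive root), so V_GS = 1.41 V.
I_D = (V_DD − V_GS)/R = (6.24 − 1.41) / 34.5 = 0.14 mA.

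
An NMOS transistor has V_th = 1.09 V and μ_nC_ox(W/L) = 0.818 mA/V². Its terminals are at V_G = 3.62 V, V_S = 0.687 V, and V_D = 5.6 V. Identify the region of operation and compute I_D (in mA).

V_GS = V_G − V_S = 3.62 − 0.687 = 2.93 V; V_DS = V_D − V_S = 5.6 − 0.687 = 4.91 V.
V_ov = V_GS − V_th = 2.93 − 1.09 = 1.84 V.
Since V_DS = 4.91 V ≥ V_ov = 1.84 V, the device is in saturation.
I_D = ½ k_n V_ov² = 0.5 × 0.818 × 1.84² = 1.39 mA.

Saturation; I_D = 1.39 mA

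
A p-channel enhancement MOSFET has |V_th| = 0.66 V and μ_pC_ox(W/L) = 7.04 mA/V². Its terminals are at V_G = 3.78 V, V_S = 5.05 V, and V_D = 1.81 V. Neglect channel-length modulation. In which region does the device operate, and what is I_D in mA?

Saturation; I_D = 1.31 mA

V_SG = V_S − V_G = 5.05 − 3.78 = 1.27 V; V_SD = V_S − V_D = 5.05 − 1.81 = 3.24 V.
V_ov = V_SG − |V_th| = 1.27 − 0.66 = 0.61 V.
Since V_SD = 3.24 V ≥ V_ov = 0.61 V, the device is in saturation.
I_D = ½ k_p V_ov² = 0.5 × 7.04 × 0.61² = 1.31 mA.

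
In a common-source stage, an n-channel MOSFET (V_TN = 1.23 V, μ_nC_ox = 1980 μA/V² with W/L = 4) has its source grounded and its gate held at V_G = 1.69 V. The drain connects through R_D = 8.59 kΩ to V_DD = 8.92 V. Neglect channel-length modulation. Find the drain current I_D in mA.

I_D = 0.838 mA

V_GS = V_G = 1.69 V, so V_ov = 1.69 − 1.23 = 0.46 V.
k_n = μ_nC_ox · (W/L) = 7.92 mA/V².
Assume saturation: I_D = ½ k_n V_ov² = 0.5 × 7.92 × 0.46² = 0.838 mA, giving V_DS = V_DD − I_D R_D = 8.92 − 0.838 × 8.59 = 1.72 V.
V_DS = 1.72 V ≥ V_ov = 0.46 V, confirming saturation.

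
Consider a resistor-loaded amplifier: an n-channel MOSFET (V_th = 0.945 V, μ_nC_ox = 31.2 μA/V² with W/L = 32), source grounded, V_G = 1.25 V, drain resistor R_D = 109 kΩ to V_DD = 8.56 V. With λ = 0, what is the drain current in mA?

V_GS = V_G = 1.25 V, so V_ov = 1.25 − 0.945 = 0.305 V.
k_n = μ_nC_ox · (W/L) = 0.9984 mA/V².
Assume saturation: I_D = ½ k_n V_ov² = 0.5 × 0.9984 × 0.305² = 0.0464 mA, giving V_DS = V_DD − I_D R_D = 8.56 − 0.0464 × 109 = 3.5 V.
V_DS = 3.5 V ≥ V_ov = 0.305 V, confirming saturation.

I_D = 0.0464 mA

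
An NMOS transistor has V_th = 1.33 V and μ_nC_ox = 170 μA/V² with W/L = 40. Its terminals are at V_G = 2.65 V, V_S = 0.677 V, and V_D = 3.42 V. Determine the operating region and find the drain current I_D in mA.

Saturation; I_D = 1.41 mA

V_GS = V_G − V_S = 2.65 − 0.677 = 1.97 V; V_DS = V_D − V_S = 3.42 − 0.677 = 2.74 V.
k_n = μ_nC_ox · (W/L) = 6.8 mA/V².
V_ov = V_GS − V_th = 1.97 − 1.33 = 0.643 V.
Since V_DS = 2.74 V ≥ V_ov = 0.643 V, the device is in saturation.
I_D = ½ k_n V_ov² = 0.5 × 6.8 × 0.643² = 1.41 mA.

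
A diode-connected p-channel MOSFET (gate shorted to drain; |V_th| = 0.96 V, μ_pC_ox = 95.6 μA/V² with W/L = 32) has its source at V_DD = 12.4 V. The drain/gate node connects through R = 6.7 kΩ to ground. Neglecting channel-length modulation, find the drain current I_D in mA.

With gate tied to drain, V_SG = V_SD ≥ V_SG − |V_th|, so the device is in saturation.
k_p = μ_pC_ox · (W/L) = 3.059 mA/V².
KCL at the drain: ½ k_p (V_SG − |V_th|)² = (V_DD − V_SG)/R.
Let x = V_SG − 0.96. Then 10.2 x² + x − 11.44 = 0, giving x = 1.01 V (positive root), so V_SG = 1.97 V.
I_D = (V_DD − V_SG)/R = (12.4 − 1.97) / 6.7 = 1.56 mA.

I_D = 1.56 mA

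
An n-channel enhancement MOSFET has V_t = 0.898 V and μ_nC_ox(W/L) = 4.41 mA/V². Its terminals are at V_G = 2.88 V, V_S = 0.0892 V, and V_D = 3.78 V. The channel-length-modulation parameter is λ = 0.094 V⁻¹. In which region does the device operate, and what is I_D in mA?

Saturation; I_D = 10.6 mA

V_GS = V_G − V_S = 2.88 − 0.0892 = 2.79 V; V_DS = V_D − V_S = 3.78 − 0.0892 = 3.69 V.
V_ov = V_GS − V_t = 2.79 − 0.898 = 1.89 V.
Since V_DS = 3.69 V ≥ V_ov = 1.89 V, the device is in saturation.
I_D = ½ k_n V_ov² (1 + λ V_DS) = 0.5 × 4.41 × 1.89² × (1 + 0.094 × 3.69) = 10.6 mA.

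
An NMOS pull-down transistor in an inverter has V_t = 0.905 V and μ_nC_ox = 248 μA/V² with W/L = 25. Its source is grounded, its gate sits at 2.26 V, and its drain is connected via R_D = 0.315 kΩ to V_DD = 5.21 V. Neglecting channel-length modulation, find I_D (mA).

I_D = 5.69 mA

V_GS = V_G = 2.26 V, so V_ov = 2.26 − 0.905 = 1.35 V.
k_n = μ_nC_ox · (W/L) = 6.2 mA/V².
Assume saturation: I_D = ½ k_n V_ov² = 0.5 × 6.2 × 1.35² = 5.69 mA, giving V_DS = V_DD − I_D R_D = 5.21 − 5.69 × 0.315 = 3.42 V.
V_DS = 3.42 V ≥ V_ov = 1.35 V, confirming saturation.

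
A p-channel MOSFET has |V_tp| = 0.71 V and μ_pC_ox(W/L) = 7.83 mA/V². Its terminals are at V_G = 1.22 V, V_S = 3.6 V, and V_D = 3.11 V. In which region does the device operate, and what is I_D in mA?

Triode; I_D = 5.47 mA

V_SG = V_S − V_G = 3.6 − 1.22 = 2.38 V; V_SD = V_S − V_D = 3.6 − 3.11 = 0.49 V.
V_ov = V_SG − |V_tp| = 2.38 − 0.71 = 1.67 V.
Since V_SD = 0.49 V < V_ov = 1.67 V, the device is in the triode region.
I_D = k_p [V_ov · V_SD − ½ V_SD²] = 7.83 × [1.67 × 0.49 − 0.5 × 0.49²] = 5.47 mA.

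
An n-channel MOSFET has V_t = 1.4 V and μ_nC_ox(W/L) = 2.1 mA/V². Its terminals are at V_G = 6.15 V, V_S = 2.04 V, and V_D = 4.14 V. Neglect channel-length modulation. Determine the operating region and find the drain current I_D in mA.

Triode; I_D = 7.32 mA

V_GS = V_G − V_S = 6.15 − 2.04 = 4.11 V; V_DS = V_D − V_S = 4.14 − 2.04 = 2.1 V.
V_ov = V_GS − V_t = 4.11 − 1.4 = 2.71 V.
Since V_DS = 2.1 V < V_ov = 2.71 V, the device is in the triode region.
I_D = k_n [V_ov · V_DS − ½ V_DS²] = 2.1 × [2.71 × 2.1 − 0.5 × 2.1²] = 7.32 mA.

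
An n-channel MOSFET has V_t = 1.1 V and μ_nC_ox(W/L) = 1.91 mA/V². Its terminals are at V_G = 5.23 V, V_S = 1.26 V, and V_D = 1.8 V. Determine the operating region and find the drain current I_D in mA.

Triode; I_D = 2.68 mA

V_GS = V_G − V_S = 5.23 − 1.26 = 3.97 V; V_DS = V_D − V_S = 1.8 − 1.26 = 0.54 V.
V_ov = V_GS − V_t = 3.97 − 1.1 = 2.87 V.
Since V_DS = 0.54 V < V_ov = 2.87 V, the device is in the triode region.
I_D = k_n [V_ov · V_DS − ½ V_DS²] = 1.91 × [2.87 × 0.54 − 0.5 × 0.54²] = 2.68 mA.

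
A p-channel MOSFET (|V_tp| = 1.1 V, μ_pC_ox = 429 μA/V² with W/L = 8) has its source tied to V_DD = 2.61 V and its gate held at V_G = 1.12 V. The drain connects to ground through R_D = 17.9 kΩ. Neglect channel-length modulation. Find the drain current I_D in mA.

I_D = 0.139 mA

V_SG = V_DD − V_G = 2.61 − 1.12 = 1.49 V, so V_ov = 1.49 − 1.1 = 0.39 V.
k_p = μ_pC_ox · (W/L) = 3.432 mA/V².
Assume saturation: I_D = ½ k_p V_ov² = 0.5 × 3.432 × 0.39² = 0.261 mA, giving V_SD = V_DD − I_D R_D = 2.61 − 0.261 × 17.9 = -2.06 V.
But -2.06 V < V_ov = 0.39 V, so the device is actually in triode.
In triode I_D = k_p[V_ov V_SD − ½ V_SD²] and I_D = (V_DD − V_SD)/R_D. Equating: 30.7 V_SD² − 24.96 V_SD + 2.61 = 0, giving V_SD = 0.123 V (the root below V_ov).
I_D = (2.61 − 0.123) / 17.9 = 0.139 mA.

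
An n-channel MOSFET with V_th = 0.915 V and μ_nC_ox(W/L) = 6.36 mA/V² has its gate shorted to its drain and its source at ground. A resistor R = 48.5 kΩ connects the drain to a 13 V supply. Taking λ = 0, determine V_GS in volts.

V_GS = 1.19 V

With gate tied to drain, V_GS = V_DS ≥ V_GS − V_th, so the device is in saturation.
KCL at the drain: ½ k_n (V_GS − V_th)² = (V_DD − V_GS)/R.
Let x = V_GS − 0.915. Then 154 x² + x − 12.09 = 0, giving x = 0.277 V (positive root), so V_GS = 1.19 V.
I_D = (V_DD − V_GS)/R = (13 − 1.19) / 48.5 = 0.243 mA.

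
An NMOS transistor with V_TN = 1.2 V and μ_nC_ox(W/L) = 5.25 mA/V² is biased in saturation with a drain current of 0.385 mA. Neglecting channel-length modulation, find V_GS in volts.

In saturation I_D = ½ k_n (V_GS − V_TN)², so V_GS − V_TN = √(2 I_D / k_n) = √(2 × 0.385 / 5.25) = 0.383 V.
V_GS = 1.2 + 0.383 = 1.58 V.

V_GS = 1.58 V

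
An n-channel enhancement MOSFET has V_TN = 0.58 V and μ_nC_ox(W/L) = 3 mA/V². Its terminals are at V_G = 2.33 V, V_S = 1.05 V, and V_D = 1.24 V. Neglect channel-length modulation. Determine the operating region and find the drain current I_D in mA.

V_GS = V_G − V_S = 2.33 − 1.05 = 1.28 V; V_DS = V_D − V_S = 1.24 − 1.05 = 0.19 V.
V_ov = V_GS − V_TN = 1.28 − 0.58 = 0.7 V.
Since V_DS = 0.19 V < V_ov = 0.7 V, the device is in the triode region.
I_D = k_n [V_ov · V_DS − ½ V_DS²] = 3 × [0.7 × 0.19 − 0.5 × 0.19²] = 0.345 mA.

Triode; I_D = 0.345 mA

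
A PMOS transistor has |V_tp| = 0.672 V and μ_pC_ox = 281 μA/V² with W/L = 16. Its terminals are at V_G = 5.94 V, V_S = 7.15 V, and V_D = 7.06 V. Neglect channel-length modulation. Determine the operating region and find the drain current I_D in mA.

Triode; I_D = 0.199 mA

V_SG = V_S − V_G = 7.15 − 5.94 = 1.21 V; V_SD = V_S − V_D = 7.15 − 7.06 = 0.09 V.
k_p = μ_pC_ox · (W/L) = 4.496 mA/V².
V_ov = V_SG − |V_tp| = 1.21 − 0.672 = 0.538 V.
Since V_SD = 0.09 V < V_ov = 0.538 V, the device is in the triode region.
I_D = k_p [V_ov · V_SD − ½ V_SD²] = 4.496 × [0.538 × 0.09 − 0.5 × 0.09²] = 0.199 mA.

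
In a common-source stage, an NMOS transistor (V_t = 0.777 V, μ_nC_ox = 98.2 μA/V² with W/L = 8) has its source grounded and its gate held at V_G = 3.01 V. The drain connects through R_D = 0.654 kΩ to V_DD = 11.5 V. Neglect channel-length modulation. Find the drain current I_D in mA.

V_GS = V_G = 3.01 V, so V_ov = 3.01 − 0.777 = 2.23 V.
k_n = μ_nC_ox · (W/L) = 0.7856 mA/V².
Assume saturation: I_D = ½ k_n V_ov² = 0.5 × 0.7856 × 2.23² = 1.96 mA, giving V_DS = V_DD − I_D R_D = 11.5 − 1.96 × 0.654 = 10.2 V.
V_DS = 10.2 V ≥ V_ov = 2.23 V, confirming saturation.

I_D = 1.96 mA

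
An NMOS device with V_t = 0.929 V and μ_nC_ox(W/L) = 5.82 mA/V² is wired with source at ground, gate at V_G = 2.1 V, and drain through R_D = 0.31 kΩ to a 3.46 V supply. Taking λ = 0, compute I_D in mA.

V_GS = V_G = 2.1 V, so V_ov = 2.1 − 0.929 = 1.17 V.
Assume saturation: I_D = ½ k_n V_ov² = 0.5 × 5.82 × 1.17² = 3.99 mA, giving V_DS = V_DD − I_D R_D = 3.46 − 3.99 × 0.31 = 2.22 V.
V_DS = 2.22 V ≥ V_ov = 1.17 V, confirming saturation.

I_D = 3.99 mA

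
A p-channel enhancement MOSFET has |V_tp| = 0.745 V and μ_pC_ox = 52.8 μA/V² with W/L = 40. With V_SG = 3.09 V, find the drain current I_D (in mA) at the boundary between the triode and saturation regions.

I_D = 5.81 mA

At the boundary V_SD = V_ov = V_SG − |V_tp| = 3.09 − 0.745 = 2.34 V.
k_p = μ_pC_ox · (W/L) = 2.112 mA/V².
I_D = ½ k_p V_ov² = 0.5 × 2.112 × 2.34² = 5.81 mA.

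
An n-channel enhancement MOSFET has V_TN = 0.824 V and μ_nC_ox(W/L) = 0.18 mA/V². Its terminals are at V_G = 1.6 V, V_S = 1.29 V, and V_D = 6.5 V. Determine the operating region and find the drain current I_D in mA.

V_GS = V_G − V_S = 1.6 − 1.29 = 0.31 V; V_DS = V_D − V_S = 6.5 − 1.29 = 5.21 V.
V_GS = 0.31 V < V_TN = 0.824 V, so the transistor is in cutoff.

Cutoff; I_D = 0 mA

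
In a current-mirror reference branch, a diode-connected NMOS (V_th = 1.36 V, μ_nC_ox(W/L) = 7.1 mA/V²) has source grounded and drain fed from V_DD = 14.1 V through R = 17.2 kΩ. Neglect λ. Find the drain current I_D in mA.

I_D = 0.715 mA

With gate tied to drain, V_GS = V_DS ≥ V_GS − V_th, so the device is in saturation.
KCL at the drain: ½ k_n (V_GS − V_th)² = (V_DD − V_GS)/R.
Let x = V_GS − 1.36. Then 61.1 x² + x − 12.74 = 0, giving x = 0.449 V (positive root), so V_GS = 1.81 V.
I_D = (V_DD − V_GS)/R = (14.1 − 1.81) / 17.2 = 0.715 mA.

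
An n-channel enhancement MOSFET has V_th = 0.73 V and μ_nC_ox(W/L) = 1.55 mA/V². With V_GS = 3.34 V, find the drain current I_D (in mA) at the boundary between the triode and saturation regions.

At the boundary V_DS = V_ov = V_GS − V_th = 3.34 − 0.73 = 2.61 V.
I_D = ½ k_n V_ov² = 0.5 × 1.55 × 2.61² = 5.28 mA.

I_D = 5.28 mA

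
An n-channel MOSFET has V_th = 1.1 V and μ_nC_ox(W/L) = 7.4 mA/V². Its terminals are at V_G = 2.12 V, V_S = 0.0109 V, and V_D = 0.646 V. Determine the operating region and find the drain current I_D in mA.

V_GS = V_G − V_S = 2.12 − 0.0109 = 2.11 V; V_DS = V_D − V_S = 0.646 − 0.0109 = 0.635 V.
V_ov = V_GS − V_th = 2.11 − 1.1 = 1.01 V.
Since V_DS = 0.635 V < V_ov = 1.01 V, the device is in the triode region.
I_D = k_n [V_ov · V_DS − ½ V_DS²] = 7.4 × [1.01 × 0.635 − 0.5 × 0.635²] = 3.25 mA.

Triode; I_D = 3.25 mA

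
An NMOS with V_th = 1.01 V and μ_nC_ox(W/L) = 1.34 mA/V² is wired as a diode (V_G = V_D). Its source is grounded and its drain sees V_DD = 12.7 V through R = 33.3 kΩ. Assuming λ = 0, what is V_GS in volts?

With gate tied to drain, V_GS = V_DS ≥ V_GS − V_th, so the device is in saturation.
KCL at the drain: ½ k_n (V_GS − V_th)² = (V_DD − V_GS)/R.
Let x = V_GS − 1.01. Then 22.3 x² + x − 11.69 = 0, giving x = 0.702 V (positive root), so V_GS = 1.71 V.
I_D = (V_DD − V_GS)/R = (12.7 − 1.71) / 33.3 = 0.33 mA.

V_GS = 1.71 V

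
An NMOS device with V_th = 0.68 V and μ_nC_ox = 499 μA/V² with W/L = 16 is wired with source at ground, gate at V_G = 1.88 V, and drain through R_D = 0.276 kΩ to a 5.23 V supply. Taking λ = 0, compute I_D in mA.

I_D = 5.75 mA

V_GS = V_G = 1.88 V, so V_ov = 1.88 − 0.68 = 1.2 V.
k_n = μ_nC_ox · (W/L) = 7.984 mA/V².
Assume saturation: I_D = ½ k_n V_ov² = 0.5 × 7.984 × 1.2² = 5.75 mA, giving V_DS = V_DD − I_D R_D = 5.23 − 5.75 × 0.276 = 3.64 V.
V_DS = 3.64 V ≥ V_ov = 1.2 V, confirming saturation.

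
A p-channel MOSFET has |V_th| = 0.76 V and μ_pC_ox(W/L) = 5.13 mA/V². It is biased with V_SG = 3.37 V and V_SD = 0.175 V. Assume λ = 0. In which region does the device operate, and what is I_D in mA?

V_ov = V_SG − |V_th| = 3.37 − 0.76 = 2.61 V.
Since V_SD = 0.175 V < V_ov = 2.61 V, the device is in the triode region.
I_D = k_p [V_ov · V_SD − ½ V_SD²] = 5.13 × [2.61 × 0.175 − 0.5 × 0.175²] = 2.26 mA.

Triode; I_D = 2.26 mA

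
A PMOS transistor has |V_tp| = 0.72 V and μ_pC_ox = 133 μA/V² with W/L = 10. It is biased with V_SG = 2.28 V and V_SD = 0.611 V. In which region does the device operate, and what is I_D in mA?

Triode; I_D = 1.02 mA

k_p = μ_pC_ox · (W/L) = 1.33 mA/V².
V_ov = V_SG − |V_tp| = 2.28 − 0.72 = 1.56 V.
Since V_SD = 0.611 V < V_ov = 1.56 V, the device is in the triode region.
I_D = k_p [V_ov · V_SD − ½ V_SD²] = 1.33 × [1.56 × 0.611 − 0.5 × 0.611²] = 1.02 mA.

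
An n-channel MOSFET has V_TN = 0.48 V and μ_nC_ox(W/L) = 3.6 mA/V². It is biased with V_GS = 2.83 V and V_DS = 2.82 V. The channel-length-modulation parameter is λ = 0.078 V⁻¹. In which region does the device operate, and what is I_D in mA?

Saturation; I_D = 12.1 mA

V_ov = V_GS − V_TN = 2.83 − 0.48 = 2.35 V.
Since V_DS = 2.82 V ≥ V_ov = 2.35 V, the device is in saturation.
I_D = ½ k_n V_ov² (1 + λ V_DS) = 0.5 × 3.6 × 2.35² × (1 + 0.078 × 2.82) = 12.1 mA.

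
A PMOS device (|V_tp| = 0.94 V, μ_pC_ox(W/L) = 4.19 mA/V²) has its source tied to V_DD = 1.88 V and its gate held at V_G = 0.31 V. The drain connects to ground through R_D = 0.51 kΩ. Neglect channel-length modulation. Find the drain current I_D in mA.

V_SG = V_DD − V_G = 1.88 − 0.31 = 1.57 V, so V_ov = 1.57 − 0.94 = 0.63 V.
Assume saturation: I_D = ½ k_p V_ov² = 0.5 × 4.19 × 0.63² = 0.832 mA, giving V_SD = V_DD − I_D R_D = 1.88 − 0.832 × 0.51 = 1.46 V.
V_SD = 1.46 V ≥ V_ov = 0.63 V, confirming saturation.

I_D = 0.832 mA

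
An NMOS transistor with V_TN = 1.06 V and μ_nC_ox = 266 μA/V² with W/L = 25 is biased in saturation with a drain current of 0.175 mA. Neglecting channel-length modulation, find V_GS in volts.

V_GS = 1.29 V

k_n = μ_nC_ox · (W/L) = 6.65 mA/V².
In saturation I_D = ½ k_n (V_GS − V_TN)², so V_GS − V_TN = √(2 I_D / k_n) = √(2 × 0.175 / 6.65) = 0.229 V.
V_GS = 1.06 + 0.229 = 1.29 V.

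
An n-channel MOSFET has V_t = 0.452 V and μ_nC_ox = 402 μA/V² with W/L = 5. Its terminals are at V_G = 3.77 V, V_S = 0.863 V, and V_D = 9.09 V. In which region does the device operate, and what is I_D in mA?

Saturation; I_D = 6.06 mA

V_GS = V_G − V_S = 3.77 − 0.863 = 2.91 V; V_DS = V_D − V_S = 9.09 − 0.863 = 8.23 V.
k_n = μ_nC_ox · (W/L) = 2.01 mA/V².
V_ov = V_GS − V_t = 2.91 − 0.452 = 2.46 V.
Since V_DS = 8.23 V ≥ V_ov = 2.46 V, the device is in saturation.
I_D = ½ k_n V_ov² = 0.5 × 2.01 × 2.46² = 6.06 mA.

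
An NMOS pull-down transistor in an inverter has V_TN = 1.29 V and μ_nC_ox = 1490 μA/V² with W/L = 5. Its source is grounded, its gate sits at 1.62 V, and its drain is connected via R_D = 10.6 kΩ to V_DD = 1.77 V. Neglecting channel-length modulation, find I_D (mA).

I_D = 0.160 mA

V_GS = V_G = 1.62 V, so V_ov = 1.62 − 1.29 = 0.33 V.
k_n = μ_nC_ox · (W/L) = 7.45 mA/V².
Assume saturation: I_D = ½ k_n V_ov² = 0.5 × 7.45 × 0.33² = 0.406 mA, giving V_DS = V_DD − I_D R_D = 1.77 − 0.406 × 10.6 = -2.53 V.
But -2.53 V < V_ov = 0.33 V, so the device is actually in triode.
In triode I_D = k_n[V_ov V_DS − ½ V_DS²] and I_D = (V_DD − V_DS)/R_D. Equating: 39.5 V_DS² − 27.06 V_DS + 1.77 = 0, giving V_DS = 0.0732 V (the root below V_ov).
I_D = (1.77 − 0.0732) / 10.6 = 0.16 mA.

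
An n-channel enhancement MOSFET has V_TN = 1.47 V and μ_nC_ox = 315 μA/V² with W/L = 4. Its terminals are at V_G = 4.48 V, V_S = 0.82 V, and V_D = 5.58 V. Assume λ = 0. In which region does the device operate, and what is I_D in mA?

Saturation; I_D = 3.02 mA

V_GS = V_G − V_S = 4.48 − 0.82 = 3.66 V; V_DS = V_D − V_S = 5.58 − 0.82 = 4.76 V.
k_n = μ_nC_ox · (W/L) = 1.26 mA/V².
V_ov = V_GS − V_TN = 3.66 − 1.47 = 2.19 V.
Since V_DS = 4.76 V ≥ V_ov = 2.19 V, the device is in saturation.
I_D = ½ k_n V_ov² = 0.5 × 1.26 × 2.19² = 3.02 mA.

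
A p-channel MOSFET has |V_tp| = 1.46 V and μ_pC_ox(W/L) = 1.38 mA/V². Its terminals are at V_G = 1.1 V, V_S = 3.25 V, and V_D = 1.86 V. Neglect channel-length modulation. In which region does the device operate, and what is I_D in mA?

Saturation; I_D = 0.329 mA

V_SG = V_S − V_G = 3.25 − 1.1 = 2.15 V; V_SD = V_S − V_D = 3.25 − 1.86 = 1.39 V.
V_ov = V_SG − |V_tp| = 2.15 − 1.46 = 0.69 V.
Since V_SD = 1.39 V ≥ V_ov = 0.69 V, the device is in saturation.
I_D = ½ k_p V_ov² = 0.5 × 1.38 × 0.69² = 0.329 mA.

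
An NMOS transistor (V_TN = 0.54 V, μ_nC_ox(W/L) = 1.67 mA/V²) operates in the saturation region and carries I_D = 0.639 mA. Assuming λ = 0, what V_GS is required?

V_GS = 1.41 V

In saturation I_D = ½ k_n (V_GS − V_TN)², so V_GS − V_TN = √(2 I_D / k_n) = √(2 × 0.639 / 1.67) = 0.875 V.
V_GS = 0.54 + 0.875 = 1.41 V.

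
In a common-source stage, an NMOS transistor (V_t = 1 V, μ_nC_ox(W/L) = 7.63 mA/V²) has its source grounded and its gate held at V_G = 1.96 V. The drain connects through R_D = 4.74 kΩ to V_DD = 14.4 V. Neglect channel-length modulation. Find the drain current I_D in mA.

I_D = 2.92 mA

V_GS = V_G = 1.96 V, so V_ov = 1.96 − 1 = 0.96 V.
Assume saturation: I_D = ½ k_n V_ov² = 0.5 × 7.63 × 0.96² = 3.52 mA, giving V_DS = V_DD − I_D R_D = 14.4 − 3.52 × 4.74 = -2.27 V.
But -2.27 V < V_ov = 0.96 V, so the device is actually in triode.
In triode I_D = k_n[V_ov V_DS − ½ V_DS²] and I_D = (V_DD − V_DS)/R_D. Equating: 18.1 V_DS² − 35.72 V_DS + 14.4 = 0, giving V_DS = 0.564 V (the root below V_ov).
I_D = (14.4 − 0.564) / 4.74 = 2.92 mA.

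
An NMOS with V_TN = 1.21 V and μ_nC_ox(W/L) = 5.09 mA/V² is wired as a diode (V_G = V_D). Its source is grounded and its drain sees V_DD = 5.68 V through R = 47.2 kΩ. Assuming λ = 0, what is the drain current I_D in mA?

With gate tied to drain, V_GS = V_DS ≥ V_GS − V_TN, so the device is in saturation.
KCL at the drain: ½ k_n (V_GS − V_TN)² = (V_DD − V_GS)/R.
Let x = V_GS − 1.21. Then 120 x² + x − 4.47 = 0, giving x = 0.189 V (positive root), so V_GS = 1.4 V.
I_D = (V_DD − V_GS)/R = (5.68 − 1.4) / 47.2 = 0.0907 mA.

I_D = 0.0907 mA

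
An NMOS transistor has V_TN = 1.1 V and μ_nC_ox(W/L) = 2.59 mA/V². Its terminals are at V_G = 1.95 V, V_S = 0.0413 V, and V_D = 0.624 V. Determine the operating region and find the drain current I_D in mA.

Triode; I_D = 0.781 mA

V_GS = V_G − V_S = 1.95 − 0.0413 = 1.91 V; V_DS = V_D − V_S = 0.624 − 0.0413 = 0.583 V.
V_ov = V_GS − V_TN = 1.91 − 1.1 = 0.809 V.
Since V_DS = 0.583 V < V_ov = 0.809 V, the device is in the triode region.
I_D = k_n [V_ov · V_DS − ½ V_DS²] = 2.59 × [0.809 × 0.583 − 0.5 × 0.583²] = 0.781 mA.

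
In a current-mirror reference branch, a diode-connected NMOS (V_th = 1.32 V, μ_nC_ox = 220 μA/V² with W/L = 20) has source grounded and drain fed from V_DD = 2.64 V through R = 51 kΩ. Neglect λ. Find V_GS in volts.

With gate tied to drain, V_GS = V_DS ≥ V_GS − V_th, so the device is in saturation.
k_n = μ_nC_ox · (W/L) = 4.4 mA/V².
KCL at the drain: ½ k_n (V_GS − V_th)² = (V_DD − V_GS)/R.
Let x = V_GS − 1.32. Then 112 x² + x − 1.32 = 0, giving x = 0.104 V (positive root), so V_GS = 1.42 V.
I_D = (V_DD − V_GS)/R = (2.64 − 1.42) / 51 = 0.0238 mA.

V_GS = 1.42 V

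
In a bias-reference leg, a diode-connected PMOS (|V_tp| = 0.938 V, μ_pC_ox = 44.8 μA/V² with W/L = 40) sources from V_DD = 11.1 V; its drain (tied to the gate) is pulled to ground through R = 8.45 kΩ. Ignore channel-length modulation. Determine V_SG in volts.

V_SG = 2.03 V

With gate tied to drain, V_SG = V_SD ≥ V_SG − |V_tp|, so the device is in saturation.
k_p = μ_pC_ox · (W/L) = 1.792 mA/V².
KCL at the drain: ½ k_p (V_SG − |V_tp|)² = (V_DD − V_SG)/R.
Let x = V_SG − 0.938. Then 7.57 x² + x − 10.16 = 0, giving x = 1.09 V (positive root), so V_SG = 2.03 V.
I_D = (V_DD − V_SG)/R = (11.1 − 2.03) / 8.45 = 1.07 mA.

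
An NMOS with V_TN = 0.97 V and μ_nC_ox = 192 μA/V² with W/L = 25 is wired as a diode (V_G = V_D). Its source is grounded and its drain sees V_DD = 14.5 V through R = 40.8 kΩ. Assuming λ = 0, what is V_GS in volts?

With gate tied to drain, V_GS = V_DS ≥ V_GS − V_TN, so the device is in saturation.
k_n = μ_nC_ox · (W/L) = 4.8 mA/V².
KCL at the drain: ½ k_n (V_GS − V_TN)² = (V_DD − V_GS)/R.
Let x = V_GS − 0.97. Then 97.9 x² + x − 13.53 = 0, giving x = 0.367 V (positive root), so V_GS = 1.34 V.
I_D = (V_DD − V_GS)/R = (14.5 − 1.34) / 40.8 = 0.323 mA.

V_GS = 1.34 V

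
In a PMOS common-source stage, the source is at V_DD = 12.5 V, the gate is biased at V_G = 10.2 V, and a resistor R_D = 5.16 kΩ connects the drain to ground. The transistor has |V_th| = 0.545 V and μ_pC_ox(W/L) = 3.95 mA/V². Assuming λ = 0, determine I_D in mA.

I_D = 2.35 mA

V_SG = V_DD − V_G = 12.5 − 10.2 = 2.3 V, so V_ov = 2.3 − 0.545 = 1.76 V.
Assume saturation: I_D = ½ k_p V_ov² = 0.5 × 3.95 × 1.76² = 6.08 mA, giving V_SD = V_DD − I_D R_D = 12.5 − 6.08 × 5.16 = -18.9 V.
But -18.9 V < V_ov = 1.76 V, so the device is actually in triode.
In triode I_D = k_p[V_ov V_SD − ½ V_SD²] and I_D = (V_DD − V_SD)/R_D. Equating: 10.2 V_SD² − 36.77 V_SD + 12.5 = 0, giving V_SD = 0.38 V (the root below V_ov).
I_D = (12.5 − 0.38) / 5.16 = 2.35 mA.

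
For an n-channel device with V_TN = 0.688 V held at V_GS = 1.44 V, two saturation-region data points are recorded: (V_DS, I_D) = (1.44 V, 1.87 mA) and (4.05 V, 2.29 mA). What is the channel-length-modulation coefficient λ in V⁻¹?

λ = 0.0982 V⁻¹

With V_GS fixed, I_D ∝ (1 + λ V_DS) in saturation, so I_D2/I_D1 = (1 + λ V_DS2)/(1 + λ V_DS1).
2.29/1.87 = 1.225 = (1 + 4.05 λ)/(1 + 1.44 λ).
Solving: λ (I_D1 V_DS2 − I_D2 V_DS1) = I_D2 − I_D1, so λ = (2.29 − 1.87) / (1.87 × 4.05 − 2.29 × 1.44) = 0.42 / 4.28 = 0.0982 V⁻¹.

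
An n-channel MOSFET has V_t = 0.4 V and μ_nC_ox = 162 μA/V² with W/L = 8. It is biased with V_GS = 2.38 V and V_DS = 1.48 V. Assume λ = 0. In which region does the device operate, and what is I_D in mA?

k_n = μ_nC_ox · (W/L) = 1.296 mA/V².
V_ov = V_GS − V_t = 2.38 − 0.4 = 1.98 V.
Since V_DS = 1.48 V < V_ov = 1.98 V, the device is in the triode region.
I_D = k_n [V_ov · V_DS − ½ V_DS²] = 1.296 × [1.98 × 1.48 − 0.5 × 1.48²] = 2.38 mA.

Triode; I_D = 2.38 mA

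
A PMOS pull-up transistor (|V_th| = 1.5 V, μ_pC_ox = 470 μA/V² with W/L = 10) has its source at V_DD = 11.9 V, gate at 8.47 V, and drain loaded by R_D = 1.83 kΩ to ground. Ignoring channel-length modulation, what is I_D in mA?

I_D = 6.04 mA

V_SG = V_DD − V_G = 11.9 − 8.47 = 3.43 V, so V_ov = 3.43 − 1.5 = 1.93 V.
k_p = μ_pC_ox · (W/L) = 4.7 mA/V².
Assume saturation: I_D = ½ k_p V_ov² = 0.5 × 4.7 × 1.93² = 8.75 mA, giving V_SD = V_DD − I_D R_D = 11.9 − 8.75 × 1.83 = -4.12 V.
But -4.12 V < V_ov = 1.93 V, so the device is actually in triode.
In triode I_D = k_p[V_ov V_SD − ½ V_SD²] and I_D = (V_DD − V_SD)/R_D. Equating: 4.3 V_SD² − 17.6 V_SD + 11.9 = 0, giving V_SD = 0.855 V (the root below V_ov).
I_D = (11.9 − 0.855) / 1.83 = 6.04 mA.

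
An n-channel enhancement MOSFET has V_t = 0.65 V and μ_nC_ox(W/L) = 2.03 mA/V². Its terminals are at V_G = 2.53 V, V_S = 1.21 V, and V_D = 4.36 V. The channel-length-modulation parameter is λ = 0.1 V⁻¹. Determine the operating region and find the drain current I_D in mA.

Saturation; I_D = 0.599 mA

V_GS = V_G − V_S = 2.53 − 1.21 = 1.32 V; V_DS = V_D − V_S = 4.36 − 1.21 = 3.15 V.
V_ov = V_GS − V_t = 1.32 − 0.65 = 0.67 V.
Since V_DS = 3.15 V ≥ V_ov = 0.67 V, the device is in saturation.
I_D = ½ k_n V_ov² (1 + λ V_DS) = 0.5 × 2.03 × 0.67² × (1 + 0.1 × 3.15) = 0.599 mA.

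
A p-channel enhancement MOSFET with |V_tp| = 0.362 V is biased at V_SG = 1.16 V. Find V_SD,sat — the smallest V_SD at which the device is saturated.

V_SD,sat = 0.798 V

The boundary between triode and saturation is V_SD = V_SG − |V_tp| = V_ov.
V_ov = 1.16 − 0.362 = 0.798 V.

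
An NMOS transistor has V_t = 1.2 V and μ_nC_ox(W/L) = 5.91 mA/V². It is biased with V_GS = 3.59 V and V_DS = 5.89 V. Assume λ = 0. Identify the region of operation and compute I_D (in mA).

V_ov = V_GS − V_t = 3.59 − 1.2 = 2.39 V.
Since V_DS = 5.89 V ≥ V_ov = 2.39 V, the device is in saturation.
I_D = ½ k_n V_ov² = 0.5 × 5.91 × 2.39² = 16.9 mA.

Saturation; I_D = 16.9 mA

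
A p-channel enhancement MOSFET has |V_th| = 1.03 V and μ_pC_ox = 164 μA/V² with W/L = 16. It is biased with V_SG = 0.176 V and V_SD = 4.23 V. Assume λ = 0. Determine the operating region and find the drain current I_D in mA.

V_SG = 0.176 V < |V_th| = 1.03 V, so the transistor is in cutoff.

Cutoff; I_D = 0 mA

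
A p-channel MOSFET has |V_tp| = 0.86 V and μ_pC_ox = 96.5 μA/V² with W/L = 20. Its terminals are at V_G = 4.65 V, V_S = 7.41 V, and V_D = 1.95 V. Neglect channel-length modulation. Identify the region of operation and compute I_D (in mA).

Saturation; I_D = 3.48 mA

V_SG = V_S − V_G = 7.41 − 4.65 = 2.76 V; V_SD = V_S − V_D = 7.41 − 1.95 = 5.46 V.
k_p = μ_pC_ox · (W/L) = 1.93 mA/V².
V_ov = V_SG − |V_tp| = 2.76 − 0.86 = 1.9 V.
Since V_SD = 5.46 V ≥ V_ov = 1.9 V, the device is in saturation.
I_D = ½ k_p V_ov² = 0.5 × 1.93 × 1.9² = 3.48 mA.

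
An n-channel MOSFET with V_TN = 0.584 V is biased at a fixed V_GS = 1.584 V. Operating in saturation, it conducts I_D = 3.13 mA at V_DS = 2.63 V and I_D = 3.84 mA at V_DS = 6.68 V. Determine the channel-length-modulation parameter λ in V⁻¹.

With V_GS fixed, I_D ∝ (1 + λ V_DS) in saturation, so I_D2/I_D1 = (1 + λ V_DS2)/(1 + λ V_DS1).
3.84/3.13 = 1.227 = (1 + 6.68 λ)/(1 + 2.63 λ).
Solving: λ (I_D1 V_DS2 − I_D2 V_DS1) = I_D2 − I_D1, so λ = (3.84 − 3.13) / (3.13 × 6.68 − 3.84 × 2.63) = 0.71 / 10.8 = 0.0657 V⁻¹.

λ = 0.0657 V⁻¹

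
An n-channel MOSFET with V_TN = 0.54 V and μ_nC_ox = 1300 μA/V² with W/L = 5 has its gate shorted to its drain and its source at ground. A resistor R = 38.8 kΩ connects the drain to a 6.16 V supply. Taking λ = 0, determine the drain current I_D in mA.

I_D = 0.140 mA

With gate tied to drain, V_GS = V_DS ≥ V_GS − V_TN, so the device is in saturation.
k_n = μ_nC_ox · (W/L) = 6.5 mA/V².
KCL at the drain: ½ k_n (V_GS − V_TN)² = (V_DD − V_GS)/R.
Let x = V_GS − 0.54. Then 126 x² + x − 5.62 = 0, giving x = 0.207 V (positive root), so V_GS = 0.747 V.
I_D = (V_DD − V_GS)/R = (6.16 − 0.747) / 38.8 = 0.14 mA.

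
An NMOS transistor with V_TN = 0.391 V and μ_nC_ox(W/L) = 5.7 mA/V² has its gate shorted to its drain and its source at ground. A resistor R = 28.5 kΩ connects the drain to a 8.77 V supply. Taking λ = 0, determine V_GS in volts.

With gate tied to drain, V_GS = V_DS ≥ V_GS − V_TN, so the device is in saturation.
KCL at the drain: ½ k_n (V_GS − V_TN)² = (V_DD − V_GS)/R.
Let x = V_GS − 0.391. Then 81.2 x² + x − 8.379 = 0, giving x = 0.315 V (positive root), so V_GS = 0.706 V.
I_D = (V_DD − V_GS)/R = (8.77 − 0.706) / 28.5 = 0.283 mA.

V_GS = 0.706 V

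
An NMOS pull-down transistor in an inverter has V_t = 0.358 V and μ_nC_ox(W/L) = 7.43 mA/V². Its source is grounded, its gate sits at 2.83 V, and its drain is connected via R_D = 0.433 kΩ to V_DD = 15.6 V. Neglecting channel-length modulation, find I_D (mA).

I_D = 22.7 mA

V_GS = V_G = 2.83 V, so V_ov = 2.83 − 0.358 = 2.47 V.
Assume saturation: I_D = ½ k_n V_ov² = 0.5 × 7.43 × 2.47² = 22.7 mA, giving V_DS = V_DD − I_D R_D = 15.6 − 22.7 × 0.433 = 5.77 V.
V_DS = 5.77 V ≥ V_ov = 2.47 V, confirming saturation.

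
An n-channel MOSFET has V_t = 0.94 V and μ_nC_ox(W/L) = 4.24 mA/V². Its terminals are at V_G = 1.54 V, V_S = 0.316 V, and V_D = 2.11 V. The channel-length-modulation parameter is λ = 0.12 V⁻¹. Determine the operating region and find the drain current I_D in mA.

Saturation; I_D = 0.208 mA

V_GS = V_G − V_S = 1.54 − 0.316 = 1.22 V; V_DS = V_D − V_S = 2.11 − 0.316 = 1.79 V.
V_ov = V_GS − V_t = 1.22 − 0.94 = 0.284 V.
Since V_DS = 1.79 V ≥ V_ov = 0.284 V, the device is in saturation.
I_D = ½ k_n V_ov² (1 + λ V_DS) = 0.5 × 4.24 × 0.284² × (1 + 0.12 × 1.79) = 0.208 mA.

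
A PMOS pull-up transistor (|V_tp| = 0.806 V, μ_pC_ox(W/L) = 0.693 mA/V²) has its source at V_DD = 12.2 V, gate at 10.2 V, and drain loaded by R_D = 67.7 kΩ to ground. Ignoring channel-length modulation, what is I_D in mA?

I_D = 0.177 mA

V_SG = V_DD − V_G = 12.2 − 10.2 = 2 V, so V_ov = 2 − 0.806 = 1.19 V.
Assume saturation: I_D = ½ k_p V_ov² = 0.5 × 0.693 × 1.19² = 0.494 mA, giving V_SD = V_DD − I_D R_D = 12.2 − 0.494 × 67.7 = -21.2 V.
But -21.2 V < V_ov = 1.19 V, so the device is actually in triode.
In triode I_D = k_p[V_ov V_SD − ½ V_SD²] and I_D = (V_DD − V_SD)/R_D. Equating: 23.5 V_SD² − 57.02 V_SD + 12.2 = 0, giving V_SD = 0.237 V (the root below V_ov).
I_D = (12.2 − 0.237) / 67.7 = 0.177 mA.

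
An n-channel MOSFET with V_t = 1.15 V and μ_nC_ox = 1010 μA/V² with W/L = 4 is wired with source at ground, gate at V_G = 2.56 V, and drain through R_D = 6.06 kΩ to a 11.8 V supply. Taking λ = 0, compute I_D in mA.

V_GS = V_G = 2.56 V, so V_ov = 2.56 − 1.15 = 1.41 V.
k_n = μ_nC_ox · (W/L) = 4.04 mA/V².
Assume saturation: I_D = ½ k_n V_ov² = 0.5 × 4.04 × 1.41² = 4.02 mA, giving V_DS = V_DD − I_D R_D = 11.8 − 4.02 × 6.06 = -12.5 V.
But -12.5 V < V_ov = 1.41 V, so the device is actually in triode.
In triode I_D = k_n[V_ov V_DS − ½ V_DS²] and I_D = (V_DD − V_DS)/R_D. Equating: 12.2 V_DS² − 35.52 V_DS + 11.8 = 0, giving V_DS = 0.383 V (the root below V_ov).
I_D = (11.8 − 0.383) / 6.06 = 1.88 mA.

I_D = 1.88 mA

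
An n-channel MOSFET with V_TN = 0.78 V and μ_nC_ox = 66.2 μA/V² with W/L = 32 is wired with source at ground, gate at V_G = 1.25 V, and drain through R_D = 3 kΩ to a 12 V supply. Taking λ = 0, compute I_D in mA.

V_GS = V_G = 1.25 V, so V_ov = 1.25 − 0.78 = 0.47 V.
k_n = μ_nC_ox · (W/L) = 2.118 mA/V².
Assume saturation: I_D = ½ k_n V_ov² = 0.5 × 2.118 × 0.47² = 0.234 mA, giving V_DS = V_DD − I_D R_D = 12 − 0.234 × 3 = 11.3 V.
V_DS = 11.3 V ≥ V_ov = 0.47 V, confirming saturation.

I_D = 0.234 mA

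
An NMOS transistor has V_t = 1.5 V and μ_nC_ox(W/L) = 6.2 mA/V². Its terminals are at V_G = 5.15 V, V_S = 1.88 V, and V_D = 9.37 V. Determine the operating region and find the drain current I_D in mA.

V_GS = V_G − V_S = 5.15 − 1.88 = 3.27 V; V_DS = V_D − V_S = 9.37 − 1.88 = 7.49 V.
V_ov = V_GS − V_t = 3.27 − 1.5 = 1.77 V.
Since V_DS = 7.49 V ≥ V_ov = 1.77 V, the device is in saturation.
I_D = ½ k_n V_ov² = 0.5 × 6.2 × 1.77² = 9.71 mA.

Saturation; I_D = 9.71 mA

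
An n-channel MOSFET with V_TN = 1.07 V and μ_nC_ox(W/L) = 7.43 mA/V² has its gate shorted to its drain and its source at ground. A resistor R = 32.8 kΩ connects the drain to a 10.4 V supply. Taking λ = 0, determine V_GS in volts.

With gate tied to drain, V_GS = V_DS ≥ V_GS − V_TN, so the device is in saturation.
KCL at the drain: ½ k_n (V_GS − V_TN)² = (V_DD − V_GS)/R.
Let x = V_GS − 1.07. Then 122 x² + x − 9.33 = 0, giving x = 0.273 V (positive root), so V_GS = 1.34 V.
I_D = (V_DD − V_GS)/R = (10.4 − 1.34) / 32.8 = 0.276 mA.

V_GS = 1.34 V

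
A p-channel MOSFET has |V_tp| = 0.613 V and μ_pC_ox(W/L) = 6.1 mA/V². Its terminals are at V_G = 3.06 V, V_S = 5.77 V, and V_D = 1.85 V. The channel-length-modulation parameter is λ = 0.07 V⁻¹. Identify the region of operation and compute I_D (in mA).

Saturation; I_D = 17.1 mA

V_SG = V_S − V_G = 5.77 − 3.06 = 2.71 V; V_SD = V_S − V_D = 5.77 − 1.85 = 3.92 V.
V_ov = V_SG − |V_tp| = 2.71 − 0.613 = 2.1 V.
Since V_SD = 3.92 V ≥ V_ov = 2.1 V, the device is in saturation.
I_D = ½ k_p V_ov² (1 + λ V_SD) = 0.5 × 6.1 × 2.1² × (1 + 0.07 × 3.92) = 17.1 mA.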